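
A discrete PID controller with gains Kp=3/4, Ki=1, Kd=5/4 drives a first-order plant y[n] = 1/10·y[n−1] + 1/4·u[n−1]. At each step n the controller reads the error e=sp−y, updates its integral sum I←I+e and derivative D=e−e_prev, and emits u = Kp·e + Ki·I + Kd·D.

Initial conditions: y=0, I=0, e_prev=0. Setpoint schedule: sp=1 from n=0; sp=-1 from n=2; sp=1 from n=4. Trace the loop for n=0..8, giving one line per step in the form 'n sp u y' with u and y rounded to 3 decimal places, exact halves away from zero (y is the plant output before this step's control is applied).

0 1 3.000 0.000
1 1 0.500 0.750
2 -1 -2.663 0.200
3 -1 0.487 -0.646
4 1 2.967 0.057
5 1 0.217 0.747
6 1 3.188 0.129
7 1 1.243 0.810
8 1 3.539 0.392

(exact arithmetic carried between steps; '≈' marks a value shown rounded to 6 d.p. or computed from one; I and e_prev carry over from the previous line; the table rounds u and y to 3 d.p., halves away from zero)
n=0: y=0, sp=1, e=sp−y=1; I=1, D=e−e_prev=1; u=3/4·1+1·1+5/4·1=3; next y=1/10·0+1/4·3=0.75
n=1: y=0.75, sp=1, e=sp−y=0.25; I=1.25, D=e−e_prev=-0.75; u=3/4·0.25+1·1.25+5/4·(-0.75)=0.5; next y=1/10·0.75+1/4·0.5=0.2
n=2: y=0.2, sp=-1, e=sp−y=-1.2; I=0.05, D=e−e_prev=-1.45; u=3/4·(-1.2)+1·0.05+5/4·(-1.45)=-2.6625; next y=1/10·0.2+1/4·(-2.6625)=-0.645625
n=3: y=-0.645625, sp=-1, e=sp−y=-0.354375; I=-0.304375, D=e−e_prev=0.845625; u=3/4·(-0.354375)+1·(-0.304375)+5/4·0.845625=0.486875; next y=1/10·(-0.645625)+1/4·0.486875≈0.057156
n=4: y≈0.057156, sp=1, e=sp−y≈0.942844; I≈0.638469, D=e−e_prev≈1.297219; u=3/4·0.942844+1·0.638469+5/4·1.297219≈2.967125; next y=1/10·0.057156+1/4·2.967125≈0.747497
n=5: y≈0.747497, sp=1, e=sp−y≈0.252503; I≈0.890972, D=e−e_prev≈-0.690341; u=3/4·0.252503+1·0.890972+5/4·(-0.690341)≈0.217423; next y=1/10·0.747497+1/4·0.217423≈0.129106
n=6: y≈0.129106, sp=1, e=sp−y≈0.870894; I≈1.761866, D=e−e_prev≈0.618391; u=3/4·0.870894+1·1.761866+5/4·0.618391≈3.188026; next y=1/10·0.129106+1/4·3.188026≈0.809917
n=7: y≈0.809917, sp=1, e=sp−y≈0.190083; I≈1.951949, D=e−e_prev≈-0.680812; u=3/4·0.190083+1·1.951949+5/4·(-0.680812)≈1.243497; next y=1/10·0.809917+1/4·1.243497≈0.391866
n=8: y≈0.391866, sp=1, e=sp−y≈0.608134; I≈2.560083, D=e−e_prev≈0.418051; u=3/4·0.608134+1·2.560083+5/4·0.418051≈3.538748; next y=1/10·0.391866+1/4·3.538748≈0.923874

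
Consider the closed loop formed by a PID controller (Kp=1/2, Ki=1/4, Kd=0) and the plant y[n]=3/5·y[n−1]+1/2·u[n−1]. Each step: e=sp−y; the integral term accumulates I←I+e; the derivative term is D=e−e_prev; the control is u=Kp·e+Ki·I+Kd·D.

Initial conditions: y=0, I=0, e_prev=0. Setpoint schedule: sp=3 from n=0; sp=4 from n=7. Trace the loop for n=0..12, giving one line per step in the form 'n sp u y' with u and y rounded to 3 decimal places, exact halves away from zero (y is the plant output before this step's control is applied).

(exact arithmetic carried between steps; '≈' marks a value shown rounded to 6 d.p. or computed from one; I and e_prev carry over from the previous line; the table rounds u and y to 3 d.p., halves away from zero)
n=0: y=0, sp=3, e=sp−y=3; I=3, D=e−e_prev=3; u=1/2·3+1/4·3+0·3=2.25; next y=3/5·0+1/2·2.25=1.125
n=1: y=1.125, sp=3, e=sp−y=1.875; I=4.875, D=e−e_prev=-1.125; u=1/2·1.875+1/4·4.875+0·(-1.125)=2.15625; next y=3/5·1.125+1/2·2.15625=1.753125
n=2: y=1.753125, sp=3, e=sp−y=1.246875; I=6.121875, D=e−e_prev=-0.628125; u=1/2·1.246875+1/4·6.121875+0·(-0.628125)≈2.153906; next y=3/5·1.753125+1/2·2.153906≈2.128828
n=3: y≈2.128828, sp=3, e=sp−y≈0.871172; I≈6.993047, D=e−e_prev≈-0.375703; u=1/2·0.871172+1/4·6.993047+0·(-0.375703)≈2.183848; next y=3/5·2.128828+1/2·2.183848≈2.369221
n=4: y≈2.369221, sp=3, e=sp−y≈0.630779; I≈7.623826, D=e−e_prev≈-0.240393; u=1/2·0.630779+1/4·7.623826+0·(-0.240393)≈2.221346; next y=3/5·2.369221+1/2·2.221346≈2.532206
n=5: y≈2.532206, sp=3, e=sp−y≈0.467794; I≈8.091621, D=e−e_prev≈-0.162985; u=1/2·0.467794+1/4·8.091621+0·(-0.162985)≈2.256802; next y=3/5·2.532206+1/2·2.256802≈2.647725
n=6: y≈2.647725, sp=3, e=sp−y≈0.352275; I≈8.443896, D=e−e_prev≈-0.115519; u=1/2·0.352275+1/4·8.443896+0·(-0.115519)≈2.287112; next y=3/5·2.647725+1/2·2.287112≈2.732191
n=7: y≈2.732191, sp=4, e=sp−y≈1.267809; I≈9.711706, D=e−e_prev≈0.915534; u=1/2·1.267809+1/4·9.711706+0·0.915534≈3.061831; next y=3/5·2.732191+1/2·3.061831≈3.170230
n=8: y≈3.170230, sp=4, e=sp−y≈0.829770; I≈10.541476, D=e−e_prev≈-0.438039; u=1/2·0.829770+1/4·10.541476+0·(-0.438039)≈3.050254; next y=3/5·3.170230+1/2·3.050254≈3.427265
n=9: y≈3.427265, sp=4, e=sp−y≈0.572735; I≈11.114211, D=e−e_prev≈-0.257035; u=1/2·0.572735+1/4·11.114211+0·(-0.257035)≈3.064920; next y=3/5·3.427265+1/2·3.064920≈3.588819
n=10: y≈3.588819, sp=4, e=sp−y≈0.411181; I≈11.525392, D=e−e_prev≈-0.161554; u=1/2·0.411181+1/4·11.525392+0·(-0.161554)≈3.086938; next y=3/5·3.588819+1/2·3.086938≈3.696761
n=11: y≈3.696761, sp=4, e=sp−y≈0.303239; I≈11.828631, D=e−e_prev≈-0.107942; u=1/2·0.303239+1/4·11.828631+0·(-0.107942)≈3.108777; next y=3/5·3.696761+1/2·3.108777≈3.772445
n=12: y≈3.772445, sp=4, e=sp−y≈0.227555; I≈12.056186, D=e−e_prev≈-0.075684; u=1/2·0.227555+1/4·12.056186+0·(-0.075684)≈3.127824; next y=3/5·3.772445+1/2·3.127824≈3.827379

0 3 2.250 0.000
1 3 2.156 1.125
2 3 2.154 1.753
3 3 2.184 2.129
4 3 2.221 2.369
5 3 2.257 2.532
6 3 2.287 2.648
7 4 3.062 2.732
8 4 3.050 3.170
9 4 3.065 3.427
10 4 3.087 3.589
11 4 3.109 3.697
12 4 3.128 3.772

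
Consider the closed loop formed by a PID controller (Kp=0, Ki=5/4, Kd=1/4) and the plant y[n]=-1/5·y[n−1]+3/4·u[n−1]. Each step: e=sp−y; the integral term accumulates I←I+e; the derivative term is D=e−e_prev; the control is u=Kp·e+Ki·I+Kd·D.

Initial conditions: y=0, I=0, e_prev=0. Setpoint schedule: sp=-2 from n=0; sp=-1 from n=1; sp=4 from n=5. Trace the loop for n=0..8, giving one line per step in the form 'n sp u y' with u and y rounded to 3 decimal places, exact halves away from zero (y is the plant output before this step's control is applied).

(exact arithmetic carried between steps; '≈' marks a value shown rounded to 6 d.p. or computed from one; I and e_prev carry over from the previous line; the table rounds u and y to 3 d.p., halves away from zero)
n=0: y=0, sp=-2, e=sp−y=-2; I=-2, D=e−e_prev=-2; u=0·(-2)+5/4·(-2)+1/4·(-2)=-3; next y=-1/5·0+3/4·(-3)=-2.25
n=1: y=-2.25, sp=-1, e=sp−y=1.25; I=-0.75, D=e−e_prev=3.25; u=0·1.25+5/4·(-0.75)+1/4·3.25=-0.125; next y=-1/5·(-2.25)+3/4·(-0.125)=0.35625
n=2: y=0.35625, sp=-1, e=sp−y=-1.35625; I=-2.10625, D=e−e_prev=-2.60625; u=0·(-1.35625)+5/4·(-2.10625)+1/4·(-2.60625)=-3.284375; next y=-1/5·0.35625+3/4·(-3.284375)≈-2.534531
n=3: y≈-2.534531, sp=-1, e=sp−y≈1.534531; I≈-0.571719, D=e−e_prev≈2.890781; u=0·1.534531+5/4·(-0.571719)+1/4·2.890781≈0.008047; next y=-1/5·(-2.534531)+3/4·0.008047≈0.512941
n=4: y≈0.512941, sp=-1, e=sp−y≈-1.512941; I≈-2.084660, D=e−e_prev≈-3.047473; u=0·(-1.512941)+5/4·(-2.084660)+1/4·(-3.047473)≈-3.367693; next y=-1/5·0.512941+3/4·(-3.367693)≈-2.628358
n=5: y≈-2.628358, sp=4, e=sp−y≈6.628358; I≈4.543698, D=e−e_prev≈8.141300; u=0·6.628358+5/4·4.543698+1/4·8.141300≈7.714948; next y=-1/5·(-2.628358)+3/4·7.714948≈6.311882
n=6: y≈6.311882, sp=4, e=sp−y≈-2.311882; I≈2.231816, D=e−e_prev≈-8.940241; u=0·(-2.311882)+5/4·2.231816+1/4·(-8.940241)≈0.554710; next y=-1/5·6.311882+3/4·0.554710≈-0.846344
n=7: y≈-0.846344, sp=4, e=sp−y≈4.846344; I≈7.078160, D=e−e_prev≈7.158227; u=0·4.846344+5/4·7.078160+1/4·7.158227≈10.637257; next y=-1/5·(-0.846344)+3/4·10.637257≈8.147211
n=8: y≈8.147211, sp=4, e=sp−y≈-4.147211; I≈2.930949, D=e−e_prev≈-8.993556; u=0·(-4.147211)+5/4·2.930949+1/4·(-8.993556)≈1.415297; next y=-1/5·8.147211+3/4·1.415297≈-0.567970

0 -2 -3.000 0.000
1 -1 -0.125 -2.250
2 -1 -3.284 0.356
3 -1 0.008 -2.535
4 -1 -3.368 0.513
5 4 7.715 -2.628
6 4 0.555 6.312
7 4 10.637 -0.846
8 4 1.415 8.147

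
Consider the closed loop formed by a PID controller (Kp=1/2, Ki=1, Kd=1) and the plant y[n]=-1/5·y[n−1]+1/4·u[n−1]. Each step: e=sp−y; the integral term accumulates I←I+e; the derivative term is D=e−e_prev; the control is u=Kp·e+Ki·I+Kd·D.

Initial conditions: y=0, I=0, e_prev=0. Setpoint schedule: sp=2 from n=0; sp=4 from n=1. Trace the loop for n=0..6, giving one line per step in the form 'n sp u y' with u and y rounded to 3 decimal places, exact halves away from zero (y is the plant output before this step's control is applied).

0 2 5.000 0.000
1 4 6.875 1.250
2 4 8.328 1.469
3 4 10.279 1.788
4 4 11.751 2.212
5 4 13.255 2.495
6 4 14.244 2.815

(exact arithmetic carried between steps; '≈' marks a value shown rounded to 6 d.p. or computed from one; I and e_prev carry over from the previous line; the table rounds u and y to 3 d.p., halves away from zero)
n=0: y=0, sp=2, e=sp−y=2; I=2, D=e−e_prev=2; u=1/2·2+1·2+1·2=5; next y=-1/5·0+1/4·5=1.25
n=1: y=1.25, sp=4, e=sp−y=2.75; I=4.75, D=e−e_prev=0.75; u=1/2·2.75+1·4.75+1·0.75=6.875; next y=-1/5·1.25+1/4·6.875=1.46875
n=2: y=1.46875, sp=4, e=sp−y=2.53125; I=7.28125, D=e−e_prev=-0.21875; u=1/2·2.53125+1·7.28125+1·(-0.21875)=8.328125; next y=-1/5·1.46875+1/4·8.328125≈1.788281
n=3: y≈1.788281, sp=4, e=sp−y≈2.211719; I≈9.492969, D=e−e_prev≈-0.319531; u=1/2·2.211719+1·9.492969+1·(-0.319531)≈10.279297; next y=-1/5·1.788281+1/4·10.279297≈2.212168
n=4: y≈2.212168, sp=4, e=sp−y≈1.787832; I≈11.280801, D=e−e_prev≈-0.423887; u=1/2·1.787832+1·11.280801+1·(-0.423887)≈11.750830; next y=-1/5·2.212168+1/4·11.750830≈2.495274
n=5: y≈2.495274, sp=4, e=sp−y≈1.504726; I≈12.785527, D=e−e_prev≈-0.283106; u=1/2·1.504726+1·12.785527+1·(-0.283106)≈13.254784; next y=-1/5·2.495274+1/4·13.254784≈2.814641
n=6: y≈2.814641, sp=4, e=sp−y≈1.185359; I≈13.970886, D=e−e_prev≈-0.319367; u=1/2·1.185359+1·13.970886+1·(-0.319367)≈14.244198; next y=-1/5·2.814641+1/4·14.244198≈2.998121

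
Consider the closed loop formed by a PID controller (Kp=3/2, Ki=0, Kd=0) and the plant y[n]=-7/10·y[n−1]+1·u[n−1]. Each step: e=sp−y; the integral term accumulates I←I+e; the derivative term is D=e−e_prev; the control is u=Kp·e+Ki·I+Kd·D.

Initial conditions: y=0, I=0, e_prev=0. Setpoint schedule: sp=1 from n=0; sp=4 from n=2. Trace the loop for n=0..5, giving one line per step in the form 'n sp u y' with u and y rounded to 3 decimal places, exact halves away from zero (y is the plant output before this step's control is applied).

0 1 1.500 0.000
1 1 -0.750 1.500
2 4 8.700 -1.800
3 4 -8.940 9.960
4 4 29.868 -15.912
5 4 -55.510 41.006

(exact arithmetic carried between steps; '≈' marks a value shown rounded to 6 d.p. or computed from one; I and e_prev carry over from the previous line; the table rounds u and y to 3 d.p., halves away from zero)
n=0: y=0, sp=1, e=sp−y=1; I=1, D=e−e_prev=1; u=3/2·1+0·1+0·1=1.5; next y=-7/10·0+1·1.5=1.5
n=1: y=1.5, sp=1, e=sp−y=-0.5; I=0.5, D=e−e_prev=-1.5; u=3/2·(-0.5)+0·0.5+0·(-1.5)=-0.75; next y=-7/10·1.5+1·(-0.75)=-1.8
n=2: y=-1.8, sp=4, e=sp−y=5.8; I=6.3, D=e−e_prev=6.3; u=3/2·5.8+0·6.3+0·6.3=8.7; next y=-7/10·(-1.8)+1·8.7=9.96
n=3: y=9.96, sp=4, e=sp−y=-5.96; I=0.34, D=e−e_prev=-11.76; u=3/2·(-5.96)+0·0.34+0·(-11.76)=-8.94; next y=-7/10·9.96+1·(-8.94)=-15.912
n=4: y=-15.912, sp=4, e=sp−y=19.912; I=20.252, D=e−e_prev=25.872; u=3/2·19.912+0·20.252+0·25.872=29.868; next y=-7/10·(-15.912)+1·29.868=41.0064
n=5: y=41.0064, sp=4, e=sp−y=-37.0064; I=-16.7544, D=e−e_prev=-56.9184; u=3/2·(-37.0064)+0·(-16.7544)+0·(-56.9184)=-55.5096; next y=-7/10·41.0064+1·(-55.5096)=-84.21408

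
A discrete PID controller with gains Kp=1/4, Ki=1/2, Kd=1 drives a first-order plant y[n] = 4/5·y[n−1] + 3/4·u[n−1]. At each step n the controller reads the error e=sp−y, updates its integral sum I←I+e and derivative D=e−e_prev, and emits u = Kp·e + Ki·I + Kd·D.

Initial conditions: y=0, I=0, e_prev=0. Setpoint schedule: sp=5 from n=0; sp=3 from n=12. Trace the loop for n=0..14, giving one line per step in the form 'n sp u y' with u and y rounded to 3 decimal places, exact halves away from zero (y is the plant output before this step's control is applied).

(exact arithmetic carried between steps; '≈' marks a value shown rounded to 6 d.p. or computed from one; I and e_prev carry over from the previous line; the table rounds u and y to 3 d.p., halves away from zero)
n=0: y=0, sp=5, e=sp−y=5; I=5, D=e−e_prev=5; u=1/4·5+1/2·5+1·5=8.75; next y=4/5·0+3/4·8.75=6.5625
n=1: y=6.5625, sp=5, e=sp−y=-1.5625; I=3.4375, D=e−e_prev=-6.5625; u=1/4·(-1.5625)+1/2·3.4375+1·(-6.5625)=-5.234375; next y=4/5·6.5625+3/4·(-5.234375)≈1.324219
n=2: y≈1.324219, sp=5, e=sp−y≈3.675781; I≈7.113281, D=e−e_prev≈5.238281; u=1/4·3.675781+1/2·7.113281+1·5.238281≈9.713867; next y=4/5·1.324219+3/4·9.713867≈8.344775
n=3: y≈8.344775, sp=5, e=sp−y≈-3.344775; I≈3.768506, D=e−e_prev≈-7.020557; u=1/4·(-3.344775)+1/2·3.768506+1·(-7.020557)≈-5.972498; next y=4/5·8.344775+3/4·(-5.972498)≈2.196447
n=4: y≈2.196447, sp=5, e=sp−y≈2.803553; I≈6.572059, D=e−e_prev≈6.148328; u=1/4·2.803553+1/2·6.572059+1·6.148328≈10.135246; next y=4/5·2.196447+3/4·10.135246≈9.358592
n=5: y≈9.358592, sp=5, e=sp−y≈-4.358592; I≈2.213467, D=e−e_prev≈-7.162145; u=1/4·(-4.358592)+1/2·2.213467+1·(-7.162145)≈-7.145060; next y=4/5·9.358592+3/4·(-7.145060)≈2.128079
n=6: y≈2.128079, sp=5, e=sp−y≈2.871921; I≈5.085388, D=e−e_prev≈7.230513; u=1/4·2.871921+1/2·5.085388+1·7.230513≈10.491187; next y=4/5·2.128079+3/4·10.491187≈9.570854
n=7: y≈9.570854, sp=5, e=sp−y≈-4.570854; I≈0.514534, D=e−e_prev≈-7.442775; u=1/4·(-4.570854)+1/2·0.514534+1·(-7.442775)≈-8.328221; next y=4/5·9.570854+3/4·(-8.328221)≈1.410517
n=8: y≈1.410517, sp=5, e=sp−y≈3.589483; I≈4.104017, D=e−e_prev≈8.160336; u=1/4·3.589483+1/2·4.104017+1·8.160336≈11.109716; next y=4/5·1.410517+3/4·11.109716≈9.460700
n=9: y≈9.460700, sp=5, e=sp−y≈-4.460700; I≈-0.356683, D=e−e_prev≈-8.050183; u=1/4·(-4.460700)+1/2·(-0.356683)+1·(-8.050183)≈-9.343700; next y=4/5·9.460700+3/4·(-9.343700)≈0.560785
n=10: y≈0.560785, sp=5, e=sp−y≈4.439215; I≈4.082531, D=e−e_prev≈8.899915; u=1/4·4.439215+1/2·4.082531+1·8.899915≈12.050985; next y=4/5·0.560785+3/4·12.050985≈9.486867
n=11: y≈9.486867, sp=5, e=sp−y≈-4.486867; I≈-0.404335, D=e−e_prev≈-8.926081; u=1/4·(-4.486867)+1/2·(-0.404335)+1·(-8.926081)≈-10.249966; next y=4/5·9.486867+3/4·(-10.249966)≈-0.097981
n=12: y≈-0.097981, sp=3, e=sp−y≈3.097981; I≈2.693646, D=e−e_prev≈7.584848; u=1/4·3.097981+1/2·2.693646+1·7.584848≈9.706166; next y=4/5·(-0.097981)+3/4·9.706166≈7.201239
n=13: y≈7.201239, sp=3, e=sp−y≈-4.201239; I≈-1.507594, D=e−e_prev≈-7.299220; u=1/4·(-4.201239)+1/2·(-1.507594)+1·(-7.299220)≈-9.103327; next y=4/5·7.201239+3/4·(-9.103327)≈-1.066504
n=14: y≈-1.066504, sp=3, e=sp−y≈4.066504; I≈2.558910, D=e−e_prev≈8.267743; u=1/4·4.066504+1/2·2.558910+1·8.267743≈10.563824; next y=4/5·(-1.066504)+3/4·10.563824≈7.069665

0 5 8.750 0.000
1 5 -5.234 6.563
2 5 9.714 1.324
3 5 -5.972 8.345
4 5 10.135 2.196
5 5 -7.145 9.359
6 5 10.491 2.128
7 5 -8.328 9.571
8 5 11.110 1.411
9 5 -9.344 9.461
10 5 12.051 0.561
11 5 -10.250 9.487
12 3 9.706 -0.098
13 3 -9.103 7.201
14 3 10.564 -1.067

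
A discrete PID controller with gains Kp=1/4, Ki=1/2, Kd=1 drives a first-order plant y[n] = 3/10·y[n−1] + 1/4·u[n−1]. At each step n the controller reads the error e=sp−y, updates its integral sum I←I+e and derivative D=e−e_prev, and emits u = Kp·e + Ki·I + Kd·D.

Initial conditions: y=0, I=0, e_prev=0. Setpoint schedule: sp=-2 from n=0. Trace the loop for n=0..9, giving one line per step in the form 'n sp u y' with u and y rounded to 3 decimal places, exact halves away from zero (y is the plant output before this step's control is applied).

(exact arithmetic carried between steps; '≈' marks a value shown rounded to 6 d.p. or computed from one; I and e_prev carry over from the previous line; the table rounds u and y to 3 d.p., halves away from zero)
n=0: y=0, sp=-2, e=sp−y=-2; I=-2, D=e−e_prev=-2; u=1/4·(-2)+1/2·(-2)+1·(-2)=-3.5; next y=3/10·0+1/4·(-3.5)=-0.875
n=1: y=-0.875, sp=-2, e=sp−y=-1.125; I=-3.125, D=e−e_prev=0.875; u=1/4·(-1.125)+1/2·(-3.125)+1·0.875=-0.96875; next y=3/10·(-0.875)+1/4·(-0.96875)≈-0.504688
n=2: y≈-0.504688, sp=-2, e=sp−y≈-1.495313; I≈-4.620313, D=e−e_prev≈-0.370313; u=1/4·(-1.495313)+1/2·(-4.620313)+1·(-0.370313)≈-3.054297; next y=3/10·(-0.504688)+1/4·(-3.054297)≈-0.914980
n=3: y≈-0.914980, sp=-2, e=sp−y≈-1.085020; I≈-5.705332, D=e−e_prev≈0.410293; u=1/4·(-1.085020)+1/2·(-5.705332)+1·0.410293≈-2.713628; next y=3/10·(-0.914980)+1/4·(-2.713628)≈-0.952901
n=4: y≈-0.952901, sp=-2, e=sp−y≈-1.047099; I≈-6.752431, D=e−e_prev≈0.037921; u=1/4·(-1.047099)+1/2·(-6.752431)+1·0.037921≈-3.600070; next y=3/10·(-0.952901)+1/4·(-3.600070)≈-1.185888
n=5: y≈-1.185888, sp=-2, e=sp−y≈-0.814112; I≈-7.566543, D=e−e_prev≈0.232987; u=1/4·(-0.814112)+1/2·(-7.566543)+1·0.232987≈-3.753813; next y=3/10·(-1.185888)+1/4·(-3.753813)≈-1.294220
n=6: y≈-1.294220, sp=-2, e=sp−y≈-0.705780; I≈-8.272324, D=e−e_prev≈0.108332; u=1/4·(-0.705780)+1/2·(-8.272324)+1·0.108332≈-4.204275; next y=3/10·(-1.294220)+1/4·(-4.204275)≈-1.439335
n=7: y≈-1.439335, sp=-2, e=sp−y≈-0.560665; I≈-8.832989, D=e−e_prev≈0.145115; u=1/4·(-0.560665)+1/2·(-8.832989)+1·0.145115≈-4.411546; next y=3/10·(-1.439335)+1/4·(-4.411546)≈-1.534687
n=8: y≈-1.534687, sp=-2, e=sp−y≈-0.465313; I≈-9.298302, D=e−e_prev≈0.095352; u=1/4·(-0.465313)+1/2·(-9.298302)+1·0.095352≈-4.670127; next y=3/10·(-1.534687)+1/4·(-4.670127)≈-1.627938
n=9: y≈-1.627938, sp=-2, e=sp−y≈-0.372062; I≈-9.670364, D=e−e_prev≈0.093251; u=1/4·(-0.372062)+1/2·(-9.670364)+1·0.093251≈-4.834947; next y=3/10·(-1.627938)+1/4·(-4.834947)≈-1.697118

0 -2 -3.500 0.000
1 -2 -0.969 -0.875
2 -2 -3.054 -0.505
3 -2 -2.714 -0.915
4 -2 -3.600 -0.953
5 -2 -3.754 -1.186
6 -2 -4.204 -1.294
7 -2 -4.412 -1.439
8 -2 -4.670 -1.535
9 -2 -4.835 -1.628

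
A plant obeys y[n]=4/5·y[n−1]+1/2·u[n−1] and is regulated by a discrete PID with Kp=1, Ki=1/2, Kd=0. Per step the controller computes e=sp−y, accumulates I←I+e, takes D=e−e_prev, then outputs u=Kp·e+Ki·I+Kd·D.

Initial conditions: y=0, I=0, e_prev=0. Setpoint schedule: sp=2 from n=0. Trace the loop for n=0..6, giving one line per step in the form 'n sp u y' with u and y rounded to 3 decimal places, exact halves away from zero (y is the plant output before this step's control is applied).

(exact arithmetic carried between steps; '≈' marks a value shown rounded to 6 d.p. or computed from one; I and e_prev carry over from the previous line; the table rounds u and y to 3 d.p., halves away from zero)
n=0: y=0, sp=2, e=sp−y=2; I=2, D=e−e_prev=2; u=1·2+1/2·2+0·2=3; next y=4/5·0+1/2·3=1.5
n=1: y=1.5, sp=2, e=sp−y=0.5; I=2.5, D=e−e_prev=-1.5; u=1·0.5+1/2·2.5+0·(-1.5)=1.75; next y=4/5·1.5+1/2·1.75=2.075
n=2: y=2.075, sp=2, e=sp−y=-0.075; I=2.425, D=e−e_prev=-0.575; u=1·(-0.075)+1/2·2.425+0·(-0.575)=1.1375; next y=4/5·2.075+1/2·1.1375=2.22875
n=3: y=2.22875, sp=2, e=sp−y=-0.22875; I=2.19625, D=e−e_prev=-0.15375; u=1·(-0.22875)+1/2·2.19625+0·(-0.15375)=0.869375; next y=4/5·2.22875+1/2·0.869375≈2.217688
n=4: y≈2.217688, sp=2, e=sp−y≈-0.217688; I≈1.978563, D=e−e_prev≈0.011063; u=1·(-0.217688)+1/2·1.978563+0·0.011063≈0.771594; next y=4/5·2.217688+1/2·0.771594≈2.159947
n=5: y≈2.159947, sp=2, e=sp−y≈-0.159947; I≈1.818616, D=e−e_prev≈0.057741; u=1·(-0.159947)+1/2·1.818616+0·0.057741≈0.749361; next y=4/5·2.159947+1/2·0.749361≈2.102638
n=6: y≈2.102638, sp=2, e=sp−y≈-0.102638; I≈1.715978, D=e−e_prev≈0.057309; u=1·(-0.102638)+1/2·1.715978+0·0.057309≈0.755351; next y=4/5·2.102638+1/2·0.755351≈2.059786

0 2 3.000 0.000
1 2 1.750 1.500
2 2 1.138 2.075
3 2 0.869 2.229
4 2 0.772 2.218
5 2 0.749 2.160
6 2 0.755 2.103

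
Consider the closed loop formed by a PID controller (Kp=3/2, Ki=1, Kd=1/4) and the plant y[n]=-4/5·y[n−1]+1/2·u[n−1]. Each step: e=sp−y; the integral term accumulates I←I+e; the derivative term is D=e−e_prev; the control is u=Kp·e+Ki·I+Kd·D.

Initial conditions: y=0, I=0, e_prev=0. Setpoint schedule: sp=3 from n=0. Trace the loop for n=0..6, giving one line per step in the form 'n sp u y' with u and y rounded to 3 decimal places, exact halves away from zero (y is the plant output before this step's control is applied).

0 3 8.250 0.000
1 3 -0.844 4.125
2 3 20.641 -3.722
3 3 -21.404 13.298
4 3 67.809 -21.340
5 3 -115.383 50.977
6 3 265.707 -98.473

(exact arithmetic carried between steps; '≈' marks a value shown rounded to 6 d.p. or computed from one; I and e_prev carry over from the previous line; the table rounds u and y to 3 d.p., halves away from zero)
n=0: y=0, sp=3, e=sp−y=3; I=3, D=e−e_prev=3; u=3/2·3+1·3+1/4·3=8.25; next y=-4/5·0+1/2·8.25=4.125
n=1: y=4.125, sp=3, e=sp−y=-1.125; I=1.875, D=e−e_prev=-4.125; u=3/2·(-1.125)+1·1.875+1/4·(-4.125)=-0.84375; next y=-4/5·4.125+1/2·(-0.84375)=-3.721875
n=2: y=-3.721875, sp=3, e=sp−y=6.721875; I=8.596875, D=e−e_prev=7.846875; u=3/2·6.721875+1·8.596875+1/4·7.846875≈20.641406; next y=-4/5·(-3.721875)+1/2·20.641406≈13.298203
n=3: y≈13.298203, sp=3, e=sp−y≈-10.298203; I≈-1.701328, D=e−e_prev≈-17.020078; u=3/2·(-10.298203)+1·(-1.701328)+1/4·(-17.020078)≈-21.403652; next y=-4/5·13.298203+1/2·(-21.403652)≈-21.340389
n=4: y≈-21.340389, sp=3, e=sp−y≈24.340389; I≈22.639061, D=e−e_prev≈34.638592; u=3/2·24.340389+1·22.639061+1/4·34.638592≈67.809292; next y=-4/5·(-21.340389)+1/2·67.809292≈50.976957
n=5: y≈50.976957, sp=3, e=sp−y≈-47.976957; I≈-25.337896, D=e−e_prev≈-72.317345; u=3/2·(-47.976957)+1·(-25.337896)+1/4·(-72.317345)≈-115.382668; next y=-4/5·50.976957+1/2·(-115.382668)≈-98.472899
n=6: y≈-98.472899, sp=3, e=sp−y≈101.472899; I≈76.135003, D=e−e_prev≈149.449856; u=3/2·101.472899+1·76.135003+1/4·149.449856≈265.706816; next y=-4/5·(-98.472899)+1/2·265.706816≈211.631727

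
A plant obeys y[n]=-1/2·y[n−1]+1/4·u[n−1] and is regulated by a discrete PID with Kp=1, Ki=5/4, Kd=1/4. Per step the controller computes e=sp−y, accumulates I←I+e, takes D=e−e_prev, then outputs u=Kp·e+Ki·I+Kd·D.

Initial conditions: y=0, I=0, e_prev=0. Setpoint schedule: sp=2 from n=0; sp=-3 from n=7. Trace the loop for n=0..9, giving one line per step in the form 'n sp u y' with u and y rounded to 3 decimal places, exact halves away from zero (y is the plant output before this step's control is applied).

0 2 5.000 0.000
1 2 3.875 1.250
2 2 7.391 0.344
3 2 5.904 1.676
4 2 9.237 0.638
5 2 7.300 1.990
6 2 10.551 0.830
7 -3 -4.259 2.223
8 -3 1.808 -2.176
9 -3 -9.612 1.540

(exact arithmetic carried between steps; '≈' marks a value shown rounded to 6 d.p. or computed from one; I and e_prev carry over from the previous line; the table rounds u and y to 3 d.p., halves away from zero)
n=0: y=0, sp=2, e=sp−y=2; I=2, D=e−e_prev=2; u=1·2+5/4·2+1/4·2=5; next y=-1/2·0+1/4·5=1.25
n=1: y=1.25, sp=2, e=sp−y=0.75; I=2.75, D=e−e_prev=-1.25; u=1·0.75+5/4·2.75+1/4·(-1.25)=3.875; next y=-1/2·1.25+1/4·3.875=0.34375
n=2: y=0.34375, sp=2, e=sp−y=1.65625; I=4.40625, D=e−e_prev=0.90625; u=1·1.65625+5/4·4.40625+1/4·0.90625=7.390625; next y=-1/2·0.34375+1/4·7.390625≈1.675781
n=3: y≈1.675781, sp=2, e=sp−y≈0.324219; I≈4.730469, D=e−e_prev≈-1.332031; u=1·0.324219+5/4·4.730469+1/4·(-1.332031)≈5.904297; next y=-1/2·1.675781+1/4·5.904297≈0.638184
n=4: y≈0.638184, sp=2, e=sp−y≈1.361816; I≈6.092285, D=e−e_prev≈1.037598; u=1·1.361816+5/4·6.092285+1/4·1.037598≈9.236572; next y=-1/2·0.638184+1/4·9.236572≈1.990051
n=5: y≈1.990051, sp=2, e=sp−y≈0.009949; I≈6.102234, D=e−e_prev≈-1.351868; u=1·0.009949+5/4·6.102234+1/4·(-1.351868)≈7.299774; next y=-1/2·1.990051+1/4·7.299774≈0.829918
n=6: y≈0.829918, sp=2, e=sp−y≈1.170082; I≈7.272316, D=e−e_prev≈1.160133; u=1·1.170082+5/4·7.272316+1/4·1.160133≈10.550510; next y=-1/2·0.829918+1/4·10.550510≈2.222669
n=7: y≈2.222669, sp=-3, e=sp−y≈-5.222669; I≈2.049647, D=e−e_prev≈-6.392751; u=1·(-5.222669)+5/4·2.049647+1/4·(-6.392751)≈-4.258797; next y=-1/2·2.222669+1/4·(-4.258797)≈-2.176034
n=8: y≈-2.176034, sp=-3, e=sp−y≈-0.823966; I≈1.225681, D=e−e_prev≈4.398702; u=1·(-0.823966)+5/4·1.225681+1/4·4.398702≈1.807810; next y=-1/2·(-2.176034)+1/4·1.807810≈1.539969
n=9: y≈1.539969, sp=-3, e=sp−y≈-4.539969; I≈-3.314288, D=e−e_prev≈-3.716003; u=1·(-4.539969)+5/4·(-3.314288)+1/4·(-3.716003)≈-9.611831; next y=-1/2·1.539969+1/4·(-9.611831)≈-3.172942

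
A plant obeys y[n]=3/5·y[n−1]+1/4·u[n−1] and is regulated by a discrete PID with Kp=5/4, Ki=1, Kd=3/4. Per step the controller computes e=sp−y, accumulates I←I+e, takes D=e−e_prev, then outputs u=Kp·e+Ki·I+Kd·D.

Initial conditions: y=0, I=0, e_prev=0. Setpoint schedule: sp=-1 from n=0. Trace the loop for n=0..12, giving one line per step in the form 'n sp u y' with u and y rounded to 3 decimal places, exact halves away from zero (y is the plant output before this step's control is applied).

(exact arithmetic carried between steps; '≈' marks a value shown rounded to 6 d.p. or computed from one; I and e_prev carry over from the previous line; the table rounds u and y to 3 d.p., halves away from zero)
n=0: y=0, sp=-1, e=sp−y=-1; I=-1, D=e−e_prev=-1; u=5/4·(-1)+1·(-1)+3/4·(-1)=-3; next y=3/5·0+1/4·(-3)=-0.75
n=1: y=-0.75, sp=-1, e=sp−y=-0.25; I=-1.25, D=e−e_prev=0.75; u=5/4·(-0.25)+1·(-1.25)+3/4·0.75=-1; next y=3/5·(-0.75)+1/4·(-1)=-0.7
n=2: y=-0.7, sp=-1, e=sp−y=-0.3; I=-1.55, D=e−e_prev=-0.05; u=5/4·(-0.3)+1·(-1.55)+3/4·(-0.05)=-1.9625; next y=3/5·(-0.7)+1/4·(-1.9625)=-0.910625
n=3: y=-0.910625, sp=-1, e=sp−y=-0.089375; I=-1.639375, D=e−e_prev=0.210625; u=5/4·(-0.089375)+1·(-1.639375)+3/4·0.210625=-1.593125; next y=3/5·(-0.910625)+1/4·(-1.593125)≈-0.944656
n=4: y≈-0.944656, sp=-1, e=sp−y≈-0.055344; I≈-1.694719, D=e−e_prev≈0.034031; u=5/4·(-0.055344)+1·(-1.694719)+3/4·0.034031≈-1.738375; next y=3/5·(-0.944656)+1/4·(-1.738375)≈-1.001388
n=5: y≈-1.001388, sp=-1, e=sp−y≈0.001388; I≈-1.693331, D=e−e_prev≈0.056731; u=5/4·0.001388+1·(-1.693331)+3/4·0.056731≈-1.649048; next y=3/5·(-1.001388)+1/4·(-1.649048)≈-1.013095
n=6: y≈-1.013095, sp=-1, e=sp−y≈0.013095; I≈-1.680237, D=e−e_prev≈0.011707; u=5/4·0.013095+1·(-1.680237)+3/4·0.011707≈-1.655088; next y=3/5·(-1.013095)+1/4·(-1.655088)≈-1.021629
n=7: y≈-1.021629, sp=-1, e=sp−y≈0.021629; I≈-1.658608, D=e−e_prev≈0.008534; u=5/4·0.021629+1·(-1.658608)+3/4·0.008534≈-1.625171; next y=3/5·(-1.021629)+1/4·(-1.625171)≈-1.019270
n=8: y≈-1.019270, sp=-1, e=sp−y≈0.019270; I≈-1.639338, D=e−e_prev≈-0.002359; u=5/4·0.019270+1·(-1.639338)+3/4·(-0.002359)≈-1.617019; next y=3/5·(-1.019270)+1/4·(-1.617019)≈-1.015817
n=9: y≈-1.015817, sp=-1, e=sp−y≈0.015817; I≈-1.623521, D=e−e_prev≈-0.003453; u=5/4·0.015817+1·(-1.623521)+3/4·(-0.003453)≈-1.606340; next y=3/5·(-1.015817)+1/4·(-1.606340)≈-1.011075
n=10: y≈-1.011075, sp=-1, e=sp−y≈0.011075; I≈-1.612446, D=e−e_prev≈-0.004742; u=5/4·0.011075+1·(-1.612446)+3/4·(-0.004742)≈-1.602158; next y=3/5·(-1.011075)+1/4·(-1.602158)≈-1.007185
n=11: y≈-1.007185, sp=-1, e=sp−y≈0.007185; I≈-1.605261, D=e−e_prev≈-0.003890; u=5/4·0.007185+1·(-1.605261)+3/4·(-0.003890)≈-1.599198; next y=3/5·(-1.007185)+1/4·(-1.599198)≈-1.004110
n=12: y≈-1.004110, sp=-1, e=sp−y≈0.004110; I≈-1.601151, D=e−e_prev≈-0.003074; u=5/4·0.004110+1·(-1.601151)+3/4·(-0.003074)≈-1.598319; next y=3/5·(-1.004110)+1/4·(-1.598319)≈-1.002046

0 -1 -3.000 0.000
1 -1 -1.000 -0.750
2 -1 -1.963 -0.700
3 -1 -1.593 -0.911
4 -1 -1.738 -0.945
5 -1 -1.649 -1.001
6 -1 -1.655 -1.013
7 -1 -1.625 -1.022
8 -1 -1.617 -1.019
9 -1 -1.606 -1.016
10 -1 -1.602 -1.011
11 -1 -1.599 -1.007
12 -1 -1.598 -1.004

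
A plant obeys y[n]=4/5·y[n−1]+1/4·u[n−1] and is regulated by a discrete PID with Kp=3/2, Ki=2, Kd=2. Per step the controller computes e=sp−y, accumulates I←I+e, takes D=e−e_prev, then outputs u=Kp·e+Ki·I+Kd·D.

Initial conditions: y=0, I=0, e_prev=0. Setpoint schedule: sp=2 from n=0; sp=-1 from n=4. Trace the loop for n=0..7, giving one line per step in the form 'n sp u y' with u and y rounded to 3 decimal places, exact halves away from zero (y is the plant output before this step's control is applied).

(exact arithmetic carried between steps; '≈' marks a value shown rounded to 6 d.p. or computed from one; I and e_prev carry over from the previous line; the table rounds u and y to 3 d.p., halves away from zero)
n=0: y=0, sp=2, e=sp−y=2; I=2, D=e−e_prev=2; u=3/2·2+2·2+2·2=11; next y=4/5·0+1/4·11=2.75
n=1: y=2.75, sp=2, e=sp−y=-0.75; I=1.25, D=e−e_prev=-2.75; u=3/2·(-0.75)+2·1.25+2·(-2.75)=-4.125; next y=4/5·2.75+1/4·(-4.125)=1.16875
n=2: y=1.16875, sp=2, e=sp−y=0.83125; I=2.08125, D=e−e_prev=1.58125; u=3/2·0.83125+2·2.08125+2·1.58125=8.571875; next y=4/5·1.16875+1/4·8.571875≈3.077969
n=3: y≈3.077969, sp=2, e=sp−y≈-1.077969; I≈1.003281, D=e−e_prev≈-1.909219; u=3/2·(-1.077969)+2·1.003281+2·(-1.909219)≈-3.428828; next y=4/5·3.077969+1/4·(-3.428828)≈1.605168
n=4: y≈1.605168, sp=-1, e=sp−y≈-2.605168; I≈-1.601887, D=e−e_prev≈-1.527199; u=3/2·(-2.605168)+2·(-1.601887)+2·(-1.527199)≈-10.165924; next y=4/5·1.605168+1/4·(-10.165924)≈-1.257347
n=5: y≈-1.257347, sp=-1, e=sp−y≈0.257347; I≈-1.344540, D=e−e_prev≈2.862515; u=3/2·0.257347+2·(-1.344540)+2·2.862515≈3.421969; next y=4/5·(-1.257347)+1/4·3.421969≈-0.150385
n=6: y≈-0.150385, sp=-1, e=sp−y≈-0.849615; I≈-2.194155, D=e−e_prev≈-1.106961; u=3/2·(-0.849615)+2·(-2.194155)+2·(-1.106961)≈-7.876655; next y=4/5·(-0.150385)+1/4·(-7.876655)≈-2.089472
n=7: y≈-2.089472, sp=-1, e=sp−y≈1.089472; I≈-1.104683, D=e−e_prev≈1.939087; u=3/2·1.089472+2·(-1.104683)+2·1.939087≈3.303015; next y=4/5·(-2.089472)+1/4·3.303015≈-0.845824

0 2 11.000 0.000
1 2 -4.125 2.750
2 2 8.572 1.169
3 2 -3.429 3.078
4 -1 -10.166 1.605
5 -1 3.422 -1.257
6 -1 -7.877 -0.150
7 -1 3.303 -2.089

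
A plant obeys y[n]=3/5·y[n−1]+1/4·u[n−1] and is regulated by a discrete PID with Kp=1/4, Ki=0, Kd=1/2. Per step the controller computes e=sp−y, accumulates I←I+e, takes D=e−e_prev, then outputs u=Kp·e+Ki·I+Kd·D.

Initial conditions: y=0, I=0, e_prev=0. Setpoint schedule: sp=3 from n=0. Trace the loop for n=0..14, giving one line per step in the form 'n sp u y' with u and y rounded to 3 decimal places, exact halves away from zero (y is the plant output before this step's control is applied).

(exact arithmetic carried between steps; '≈' marks a value shown rounded to 6 d.p. or computed from one; I and e_prev carry over from the previous line; the table rounds u and y to 3 d.p., halves away from zero)
n=0: y=0, sp=3, e=sp−y=3; I=3, D=e−e_prev=3; u=1/4·3+0·3+1/2·3=2.25; next y=3/5·0+1/4·2.25=0.5625
n=1: y=0.5625, sp=3, e=sp−y=2.4375; I=5.4375, D=e−e_prev=-0.5625; u=1/4·2.4375+0·5.4375+1/2·(-0.5625)=0.328125; next y=3/5·0.5625+1/4·0.328125≈0.419531
n=2: y≈0.419531, sp=3, e=sp−y≈2.580469; I≈8.017969, D=e−e_prev≈0.142969; u=1/4·2.580469+0·8.017969+1/2·0.142969≈0.716602; next y=3/5·0.419531+1/4·0.716602≈0.430869
n=3: y≈0.430869, sp=3, e=sp−y≈2.569131; I≈10.587100, D=e−e_prev≈-0.011338; u=1/4·2.569131+0·10.587100+1/2·(-0.011338)≈0.636614; next y=3/5·0.430869+1/4·0.636614≈0.417675
n=4: y≈0.417675, sp=3, e=sp−y≈2.582325; I≈13.169425, D=e−e_prev≈0.013194; u=1/4·2.582325+0·13.169425+1/2·0.013194≈0.652178; next y=3/5·0.417675+1/4·0.652178≈0.413650
n=5: y≈0.413650, sp=3, e=sp−y≈2.586350; I≈15.755775, D=e−e_prev≈0.004025; u=1/4·2.586350+0·15.755775+1/2·0.004025≈0.648600; next y=3/5·0.413650+1/4·0.648600≈0.410340
n=6: y≈0.410340, sp=3, e=sp−y≈2.589660; I≈18.345435, D=e−e_prev≈0.003310; u=1/4·2.589660+0·18.345435+1/2·0.003310≈0.649070; next y=3/5·0.410340+1/4·0.649070≈0.408471
n=7: y≈0.408471, sp=3, e=sp−y≈2.591529; I≈20.936964, D=e−e_prev≈0.001868; u=1/4·2.591529+0·20.936964+1/2·0.001868≈0.648816; next y=3/5·0.408471+1/4·0.648816≈0.407287
n=8: y≈0.407287, sp=3, e=sp−y≈2.592713; I≈23.529677, D=e−e_prev≈0.001184; u=1/4·2.592713+0·23.529677+1/2·0.001184≈0.648770; next y=3/5·0.407287+1/4·0.648770≈0.406565
n=9: y≈0.406565, sp=3, e=sp−y≈2.593435; I≈26.123112, D=e−e_prev≈0.000722; u=1/4·2.593435+0·26.123112+1/2·0.000722≈0.648720; next y=3/5·0.406565+1/4·0.648720≈0.406119
n=10: y≈0.406119, sp=3, e=sp−y≈2.593881; I≈28.716993, D=e−e_prev≈0.000446; u=1/4·2.593881+0·28.716993+1/2·0.000446≈0.648693; next y=3/5·0.406119+1/4·0.648693≈0.405845
n=11: y≈0.405845, sp=3, e=sp−y≈2.594155; I≈31.311149, D=e−e_prev≈0.000274; u=1/4·2.594155+0·31.311149+1/2·0.000274≈0.648676; next y=3/5·0.405845+1/4·0.648676≈0.405676
n=12: y≈0.405676, sp=3, e=sp−y≈2.594324; I≈33.905473, D=e−e_prev≈0.000169; u=1/4·2.594324+0·33.905473+1/2·0.000169≈0.648665; next y=3/5·0.405676+1/4·0.648665≈0.405572
n=13: y≈0.405572, sp=3, e=sp−y≈2.594428; I≈36.499901, D=e−e_prev≈0.000104; u=1/4·2.594428+0·36.499901+1/2·0.000104≈0.648659; next y=3/5·0.405572+1/4·0.648659≈0.405508
n=14: y≈0.405508, sp=3, e=sp−y≈2.594492; I≈39.094393, D=e−e_prev≈0.000064; u=1/4·2.594492+0·39.094393+1/2·0.000064≈0.648655; next y=3/5·0.405508+1/4·0.648655≈0.405468

0 3 2.250 0.000
1 3 0.328 0.563
2 3 0.717 0.420
3 3 0.637 0.431
4 3 0.652 0.418
5 3 0.649 0.414
6 3 0.649 0.410
7 3 0.649 0.408
8 3 0.649 0.407
9 3 0.649 0.407
10 3 0.649 0.406
11 3 0.649 0.406
12 3 0.649 0.406
13 3 0.649 0.406
14 3 0.649 0.406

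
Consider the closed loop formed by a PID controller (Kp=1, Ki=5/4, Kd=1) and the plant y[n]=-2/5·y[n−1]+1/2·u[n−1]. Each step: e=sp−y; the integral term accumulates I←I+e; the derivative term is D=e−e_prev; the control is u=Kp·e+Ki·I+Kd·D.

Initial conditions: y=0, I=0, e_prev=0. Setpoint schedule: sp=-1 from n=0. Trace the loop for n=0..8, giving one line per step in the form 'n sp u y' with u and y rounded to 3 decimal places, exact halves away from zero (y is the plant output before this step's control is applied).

0 -1 -3.250 0.000
1 -1 1.781 -1.625
2 -1 -9.351 1.541
3 -1 12.844 -5.292
4 -1 -33.572 8.539
5 -1 61.740 -20.202
6 -1 -135.243 38.951
7 -1 270.966 -83.202
8 -1 -567.322 168.764

(exact arithmetic carried between steps; '≈' marks a value shown rounded to 6 d.p. or computed from one; I and e_prev carry over from the previous line; the table rounds u and y to 3 d.p., halves away from zero)
n=0: y=0, sp=-1, e=sp−y=-1; I=-1, D=e−e_prev=-1; u=1·(-1)+5/4·(-1)+1·(-1)=-3.25; next y=-2/5·0+1/2·(-3.25)=-1.625
n=1: y=-1.625, sp=-1, e=sp−y=0.625; I=-0.375, D=e−e_prev=1.625; u=1·0.625+5/4·(-0.375)+1·1.625=1.78125; next y=-2/5·(-1.625)+1/2·1.78125=1.540625
n=2: y=1.540625, sp=-1, e=sp−y=-2.540625; I=-2.915625, D=e−e_prev=-3.165625; u=1·(-2.540625)+5/4·(-2.915625)+1·(-3.165625)≈-9.350781; next y=-2/5·1.540625+1/2·(-9.350781)≈-5.291641
n=3: y≈-5.291641, sp=-1, e=sp−y≈4.291641; I≈1.376016, D=e−e_prev≈6.832266; u=1·4.291641+5/4·1.376016+1·6.832266≈12.843926; next y=-2/5·(-5.291641)+1/2·12.843926≈8.538619
n=4: y≈8.538619, sp=-1, e=sp−y≈-9.538619; I≈-8.162604, D=e−e_prev≈-13.830260; u=1·(-9.538619)+5/4·(-8.162604)+1·(-13.830260)≈-33.572133; next y=-2/5·8.538619+1/2·(-33.572133)≈-20.201514
n=5: y≈-20.201514, sp=-1, e=sp−y≈19.201514; I≈11.038911, D=e−e_prev≈28.740133; u=1·19.201514+5/4·11.038911+1·28.740133≈61.740286; next y=-2/5·(-20.201514)+1/2·61.740286≈38.950749
n=6: y≈38.950749, sp=-1, e=sp−y≈-39.950749; I≈-28.911838, D=e−e_prev≈-59.152263; u=1·(-39.950749)+5/4·(-28.911838)+1·(-59.152263)≈-135.242810; next y=-2/5·38.950749+1/2·(-135.242810)≈-83.201704
n=7: y≈-83.201704, sp=-1, e=sp−y≈82.201704; I≈53.289866, D=e−e_prev≈122.152453; u=1·82.201704+5/4·53.289866+1·122.152453≈270.966490; next y=-2/5·(-83.201704)+1/2·270.966490≈168.763927
n=8: y≈168.763927, sp=-1, e=sp−y≈-169.763927; I≈-116.474061, D=e−e_prev≈-251.965631; u=1·(-169.763927)+5/4·(-116.474061)+1·(-251.965631)≈-567.322134; next y=-2/5·168.763927+1/2·(-567.322134)≈-351.166638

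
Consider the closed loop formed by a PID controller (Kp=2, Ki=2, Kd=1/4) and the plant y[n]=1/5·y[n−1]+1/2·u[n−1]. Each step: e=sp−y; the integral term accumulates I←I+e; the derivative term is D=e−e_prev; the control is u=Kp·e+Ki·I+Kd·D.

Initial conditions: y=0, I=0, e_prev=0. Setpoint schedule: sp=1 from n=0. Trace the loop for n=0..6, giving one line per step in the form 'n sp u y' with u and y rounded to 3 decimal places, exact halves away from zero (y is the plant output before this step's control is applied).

0 1 4.250 0.000
1 1 -3.031 2.125
2 1 8.916 -1.091
3 1 -10.362 4.240
4 1 20.926 -4.333
5 1 -29.751 9.596
6 1 52.387 -12.956

(exact arithmetic carried between steps; '≈' marks a value shown rounded to 6 d.p. or computed from one; I and e_prev carry over from the previous line; the table rounds u and y to 3 d.p., halves away from zero)
n=0: y=0, sp=1, e=sp−y=1; I=1, D=e−e_prev=1; u=2·1+2·1+1/4·1=4.25; next y=1/5·0+1/2·4.25=2.125
n=1: y=2.125, sp=1, e=sp−y=-1.125; I=-0.125, D=e−e_prev=-2.125; u=2·(-1.125)+2·(-0.125)+1/4·(-2.125)=-3.03125; next y=1/5·2.125+1/2·(-3.03125)=-1.090625
n=2: y=-1.090625, sp=1, e=sp−y=2.090625; I=1.965625, D=e−e_prev=3.215625; u=2·2.090625+2·1.965625+1/4·3.215625≈8.916406; next y=1/5·(-1.090625)+1/2·8.916406≈4.240078
n=3: y≈4.240078, sp=1, e=sp−y≈-3.240078; I≈-1.274453, D=e−e_prev≈-5.330703; u=2·(-3.240078)+2·(-1.274453)+1/4·(-5.330703)≈-10.361738; next y=1/5·4.240078+1/2·(-10.361738)≈-4.332854
n=4: y≈-4.332854, sp=1, e=sp−y≈5.332854; I≈4.058400, D=e−e_prev≈8.572932; u=2·5.332854+2·4.058400+1/4·8.572932≈20.925741; next y=1/5·(-4.332854)+1/2·20.925741≈9.596300
n=5: y≈9.596300, sp=1, e=sp−y≈-8.596300; I≈-4.537899, D=e−e_prev≈-13.929153; u=2·(-8.596300)+2·(-4.537899)+1/4·(-13.929153)≈-29.750686; next y=1/5·9.596300+1/2·(-29.750686)≈-12.956083
n=6: y≈-12.956083, sp=1, e=sp−y≈13.956083; I≈9.418184, D=e−e_prev≈22.552383; u=2·13.956083+2·9.418184+1/4·22.552383≈52.386630; next y=1/5·(-12.956083)+1/2·52.386630≈23.602098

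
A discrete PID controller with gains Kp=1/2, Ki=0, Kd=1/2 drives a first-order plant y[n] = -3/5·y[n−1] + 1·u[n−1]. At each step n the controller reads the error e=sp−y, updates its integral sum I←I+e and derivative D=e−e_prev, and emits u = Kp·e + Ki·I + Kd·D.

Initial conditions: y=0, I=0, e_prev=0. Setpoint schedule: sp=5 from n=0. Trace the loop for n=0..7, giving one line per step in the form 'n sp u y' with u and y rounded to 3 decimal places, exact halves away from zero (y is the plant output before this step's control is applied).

(exact arithmetic carried between steps; '≈' marks a value shown rounded to 6 d.p. or computed from one; I and e_prev carry over from the previous line; the table rounds u and y to 3 d.p., halves away from zero)
n=0: y=0, sp=5, e=sp−y=5; I=5, D=e−e_prev=5; u=1/2·5+0·5+1/2·5=5; next y=-3/5·0+1·5=5
n=1: y=5, sp=5, e=sp−y=0; I=5, D=e−e_prev=-5; u=1/2·0+0·5+1/2·(-5)=-2.5; next y=-3/5·5+1·(-2.5)=-5.5
n=2: y=-5.5, sp=5, e=sp−y=10.5; I=15.5, D=e−e_prev=10.5; u=1/2·10.5+0·15.5+1/2·10.5=10.5; next y=-3/5·(-5.5)+1·10.5=13.8
n=3: y=13.8, sp=5, e=sp−y=-8.8; I=6.7, D=e−e_prev=-19.3; u=1/2·(-8.8)+0·6.7+1/2·(-19.3)=-14.05; next y=-3/5·13.8+1·(-14.05)=-22.33
n=4: y=-22.33, sp=5, e=sp−y=27.33; I=34.03, D=e−e_prev=36.13; u=1/2·27.33+0·34.03+1/2·36.13=31.73; next y=-3/5·(-22.33)+1·31.73=45.128
n=5: y=45.128, sp=5, e=sp−y=-40.128; I=-6.098, D=e−e_prev=-67.458; u=1/2·(-40.128)+0·(-6.098)+1/2·(-67.458)=-53.793; next y=-3/5·45.128+1·(-53.793)=-80.8698
n=6: y=-80.8698, sp=5, e=sp−y=85.8698; I=79.7718, D=e−e_prev=125.9978; u=1/2·85.8698+0·79.7718+1/2·125.9978=105.9338; next y=-3/5·(-80.8698)+1·105.9338=154.45568
n=7: y=154.45568, sp=5, e=sp−y=-149.45568; I=-69.68388, D=e−e_prev=-235.32548; u=1/2·(-149.45568)+0·(-69.68388)+1/2·(-235.32548)=-192.39058; next y=-3/5·154.45568+1·(-192.39058)=-285.063988

0 5 5.000 0.000
1 5 -2.500 5.000
2 5 10.500 -5.500
3 5 -14.050 13.800
4 5 31.730 -22.330
5 5 -53.793 45.128
6 5 105.934 -80.870
7 5 -192.391 154.456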